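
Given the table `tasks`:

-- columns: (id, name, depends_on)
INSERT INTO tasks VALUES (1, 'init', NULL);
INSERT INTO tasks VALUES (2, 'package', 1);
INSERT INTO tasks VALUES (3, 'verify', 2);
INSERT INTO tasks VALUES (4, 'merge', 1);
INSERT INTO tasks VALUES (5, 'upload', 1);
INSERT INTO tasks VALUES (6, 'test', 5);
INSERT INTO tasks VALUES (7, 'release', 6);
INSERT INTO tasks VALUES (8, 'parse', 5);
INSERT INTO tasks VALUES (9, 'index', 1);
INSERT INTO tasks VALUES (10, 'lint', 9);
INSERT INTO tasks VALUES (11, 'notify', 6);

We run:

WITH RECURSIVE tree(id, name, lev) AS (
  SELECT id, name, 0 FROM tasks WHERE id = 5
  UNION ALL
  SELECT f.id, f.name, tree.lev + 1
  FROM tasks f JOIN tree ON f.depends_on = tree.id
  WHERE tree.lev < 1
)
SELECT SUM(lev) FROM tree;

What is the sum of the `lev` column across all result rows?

2

Base: id=5 (upload) at lev 0.
Iteration 1: rows with depends_on in {5} -> test (id 6, lev 1), parse (id 8, lev 1).
Iteration 2: lev < 1 fails for all current rows; recursion stops.
SUM(lev) = 0 + 1 + 1 = 2.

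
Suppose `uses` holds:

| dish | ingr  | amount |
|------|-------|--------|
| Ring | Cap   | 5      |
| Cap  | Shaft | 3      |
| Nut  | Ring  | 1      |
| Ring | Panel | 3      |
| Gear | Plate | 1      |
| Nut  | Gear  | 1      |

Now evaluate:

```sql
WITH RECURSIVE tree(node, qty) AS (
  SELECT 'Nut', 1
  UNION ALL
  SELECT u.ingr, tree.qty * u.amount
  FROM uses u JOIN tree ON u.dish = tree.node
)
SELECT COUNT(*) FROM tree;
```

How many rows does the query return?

Base: (Nut, qty=1).
Iteration 1: components of {Nut} -> Gear = 1*1 = 1, Ring = 1*1 = 1.
Iteration 2: components of {Gear,Ring} -> Cap = 1*5 = 5, Panel = 1*3 = 3, Plate = 1*1 = 1.
Iteration 3: components of {Cap,Panel,Plate} -> Shaft = 5*3 = 15.
Iteration 4: no further components; recursion stops.
Total rows emitted: 7.

7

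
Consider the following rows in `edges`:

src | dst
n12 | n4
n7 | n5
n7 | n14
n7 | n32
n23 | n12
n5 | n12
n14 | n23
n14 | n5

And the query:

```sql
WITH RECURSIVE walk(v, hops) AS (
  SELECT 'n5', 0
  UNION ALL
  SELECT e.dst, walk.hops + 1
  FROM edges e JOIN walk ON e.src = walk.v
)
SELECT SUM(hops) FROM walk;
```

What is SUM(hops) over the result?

Base: (n5, hops=0).
Iteration 1: edges from {n5} -> (n12, hops=1).
Iteration 2: edges from {n12} -> (n4, hops=2).
Iteration 3: no outgoing edges from {n4}; recursion stops.
SUM(hops) = 0 + 1 + 2 = 3.

3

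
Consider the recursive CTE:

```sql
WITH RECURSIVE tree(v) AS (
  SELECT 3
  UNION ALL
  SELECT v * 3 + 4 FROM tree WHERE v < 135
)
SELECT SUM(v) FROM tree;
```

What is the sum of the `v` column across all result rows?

Base: v=3.
Iteration 1: 3 < 135 holds -> v = 3 * 3 + 4 = 13.
Iteration 2: 13 < 135 holds -> v = 13 * 3 + 4 = 43.
Iteration 3: 43 < 135 holds -> v = 43 * 3 + 4 = 133.
Iteration 4: 133 < 135 holds -> v = 133 * 3 + 4 = 403.
Iteration 5: 403 < 135 fails; recursion stops.
SUM(v) = 3 + 13 + 43 + 133 + 403 = 595.

595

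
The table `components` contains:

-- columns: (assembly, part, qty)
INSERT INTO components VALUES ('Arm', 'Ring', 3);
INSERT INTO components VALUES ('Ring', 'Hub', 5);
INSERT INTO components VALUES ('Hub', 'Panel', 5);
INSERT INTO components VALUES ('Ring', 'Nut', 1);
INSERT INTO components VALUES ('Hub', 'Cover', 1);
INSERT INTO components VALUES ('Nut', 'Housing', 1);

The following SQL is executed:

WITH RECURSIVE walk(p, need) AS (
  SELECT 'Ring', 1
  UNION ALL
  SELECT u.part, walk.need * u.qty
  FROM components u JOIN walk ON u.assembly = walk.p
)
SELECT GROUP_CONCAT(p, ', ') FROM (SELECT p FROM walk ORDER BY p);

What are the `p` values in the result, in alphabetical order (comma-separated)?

Cover, Housing, Hub, Nut, Panel, Ring

Base: (Ring, need=1).
Iteration 1: components of {Ring} -> Hub = 1*5 = 5, Nut = 1*1 = 1.
Iteration 2: components of {Hub,Nut} -> Cover = 5*1 = 5, Housing = 1*1 = 1, Panel = 5*5 = 25.
Iteration 3: no further components; recursion stops.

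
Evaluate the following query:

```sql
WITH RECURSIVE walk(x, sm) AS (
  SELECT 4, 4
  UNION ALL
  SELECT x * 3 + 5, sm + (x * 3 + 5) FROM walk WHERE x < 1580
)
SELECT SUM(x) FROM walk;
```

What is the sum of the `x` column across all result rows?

Base: x=4, sm=4.
Iteration 1: 4 < 1580 holds -> x = 4 * 3 + 5 = 17, sm = 4 + 17 = 21.
Iteration 2: 17 < 1580 holds -> x = 17 * 3 + 5 = 56, sm = 21 + 56 = 77.
Iteration 3: 56 < 1580 holds -> x = 56 * 3 + 5 = 173, sm = 77 + 173 = 250.
Iteration 4: 173 < 1580 holds -> x = 173 * 3 + 5 = 524, sm = 250 + 524 = 774.
Iteration 5: 524 < 1580 holds -> x = 524 * 3 + 5 = 1577, sm = 774 + 1577 = 2351.
Iteration 6: 1577 < 1580 holds -> x = 1577 * 3 + 5 = 4736, sm = 2351 + 4736 = 7087.
Iteration 7: 4736 < 1580 fails; recursion stops.
SUM(x) = 4 + 17 + 56 + 173 + 524 + 1577 + 4736 = 7087.

7087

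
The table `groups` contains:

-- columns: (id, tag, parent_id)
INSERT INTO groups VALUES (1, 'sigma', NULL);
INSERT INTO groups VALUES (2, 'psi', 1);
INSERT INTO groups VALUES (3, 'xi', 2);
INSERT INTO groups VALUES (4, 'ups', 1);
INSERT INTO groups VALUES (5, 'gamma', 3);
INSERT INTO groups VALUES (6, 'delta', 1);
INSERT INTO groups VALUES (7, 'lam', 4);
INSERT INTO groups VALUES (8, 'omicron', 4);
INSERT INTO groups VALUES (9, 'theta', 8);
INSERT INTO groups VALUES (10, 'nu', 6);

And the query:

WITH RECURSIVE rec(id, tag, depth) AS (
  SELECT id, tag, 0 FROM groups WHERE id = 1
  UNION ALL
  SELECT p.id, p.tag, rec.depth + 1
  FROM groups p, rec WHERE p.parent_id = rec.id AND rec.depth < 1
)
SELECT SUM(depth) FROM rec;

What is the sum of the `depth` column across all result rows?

3

Base: id=1 (sigma) at depth 0.
Iteration 1: rows with parent_id in {1} -> psi (id 2, depth 1), ups (id 4, depth 1), delta (id 6, depth 1).
Iteration 2: depth < 1 fails for all current rows; recursion stops.
SUM(depth) = 0 + 1 + 1 + 1 = 3.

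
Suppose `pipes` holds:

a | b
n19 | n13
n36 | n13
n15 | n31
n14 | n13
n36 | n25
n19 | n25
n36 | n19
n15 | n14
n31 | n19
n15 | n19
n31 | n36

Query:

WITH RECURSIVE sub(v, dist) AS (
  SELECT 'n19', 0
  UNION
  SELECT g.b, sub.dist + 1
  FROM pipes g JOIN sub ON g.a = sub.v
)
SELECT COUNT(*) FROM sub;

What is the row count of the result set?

3

Base: (n19, dist=0).
Iteration 1: edges from {n19} -> (n13, dist=1), (n25, dist=1).
Iteration 2: no outgoing edges from {n13,n25}; recursion stops.
Total rows emitted: 3.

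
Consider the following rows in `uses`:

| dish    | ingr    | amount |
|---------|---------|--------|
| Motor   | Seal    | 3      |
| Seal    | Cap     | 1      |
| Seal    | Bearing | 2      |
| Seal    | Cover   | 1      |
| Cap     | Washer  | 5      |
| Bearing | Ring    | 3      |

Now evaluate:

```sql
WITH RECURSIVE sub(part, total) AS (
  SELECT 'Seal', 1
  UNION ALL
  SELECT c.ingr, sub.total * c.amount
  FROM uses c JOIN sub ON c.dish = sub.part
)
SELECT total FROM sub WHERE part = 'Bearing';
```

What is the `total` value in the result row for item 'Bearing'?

Base: (Seal, total=1).
Iteration 1: components of {Seal} -> Bearing = 1*2 = 2, Cap = 1*1 = 1, Cover = 1*1 = 1.
Iteration 2: components of {Bearing,Cap,Cover} -> Ring = 2*3 = 6, Washer = 1*5 = 5.
Iteration 3: no further components; recursion stops.

2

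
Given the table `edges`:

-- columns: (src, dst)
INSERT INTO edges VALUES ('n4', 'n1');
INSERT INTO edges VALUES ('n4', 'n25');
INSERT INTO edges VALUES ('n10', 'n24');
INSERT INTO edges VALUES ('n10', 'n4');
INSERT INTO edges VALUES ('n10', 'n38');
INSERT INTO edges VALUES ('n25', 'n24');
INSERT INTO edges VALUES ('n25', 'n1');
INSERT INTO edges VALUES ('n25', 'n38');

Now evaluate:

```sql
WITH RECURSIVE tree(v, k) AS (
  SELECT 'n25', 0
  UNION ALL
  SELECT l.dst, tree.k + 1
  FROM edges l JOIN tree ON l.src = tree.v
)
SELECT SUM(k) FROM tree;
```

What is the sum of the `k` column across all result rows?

3

Base: (n25, k=0).
Iteration 1: edges from {n25} -> (n1, k=1), (n24, k=1), (n38, k=1).
Iteration 2: no outgoing edges from {n1,n24,n38}; recursion stops.
SUM(k) = 0 + 1 + 1 + 1 = 3.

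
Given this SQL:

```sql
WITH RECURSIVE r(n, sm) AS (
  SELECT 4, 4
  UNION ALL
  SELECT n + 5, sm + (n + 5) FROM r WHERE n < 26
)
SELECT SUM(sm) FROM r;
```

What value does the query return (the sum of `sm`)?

Base: n=4, sm=4.
Iteration 1: 4 < 26 holds -> n = 4 + 5 = 9, sm = 4 + 9 = 13.
Iteration 2: 9 < 26 holds -> n = 9 + 5 = 14, sm = 13 + 14 = 27.
Iteration 3: 14 < 26 holds -> n = 14 + 5 = 19, sm = 27 + 19 = 46.
Iteration 4: 19 < 26 holds -> n = 19 + 5 = 24, sm = 46 + 24 = 70.
Iteration 5: 24 < 26 holds -> n = 24 + 5 = 29, sm = 70 + 29 = 99.
Iteration 6: 29 < 26 fails; recursion stops.
SUM(sm) = 4 + 13 + 27 + 46 + 70 + 99 = 259.

259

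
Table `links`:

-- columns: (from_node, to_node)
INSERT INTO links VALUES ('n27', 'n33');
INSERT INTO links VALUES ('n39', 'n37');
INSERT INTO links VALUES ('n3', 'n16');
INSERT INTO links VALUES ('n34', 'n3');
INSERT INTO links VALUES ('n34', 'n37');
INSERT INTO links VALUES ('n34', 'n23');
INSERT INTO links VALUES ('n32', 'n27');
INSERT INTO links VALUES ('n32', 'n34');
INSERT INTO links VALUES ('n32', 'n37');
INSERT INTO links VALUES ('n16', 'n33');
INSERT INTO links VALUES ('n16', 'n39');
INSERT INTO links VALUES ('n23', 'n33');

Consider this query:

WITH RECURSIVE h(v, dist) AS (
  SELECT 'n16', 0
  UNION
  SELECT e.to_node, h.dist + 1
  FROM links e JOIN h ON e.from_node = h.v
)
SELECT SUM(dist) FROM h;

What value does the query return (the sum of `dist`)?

4

Base: (n16, dist=0).
Iteration 1: edges from {n16} -> (n33, dist=1), (n39, dist=1).
Iteration 2: edges from {n33,n39} -> (n37, dist=2).
Iteration 3: no outgoing edges from {n37}; recursion stops.
SUM(dist) = 0 + 1 + 1 + 2 = 4.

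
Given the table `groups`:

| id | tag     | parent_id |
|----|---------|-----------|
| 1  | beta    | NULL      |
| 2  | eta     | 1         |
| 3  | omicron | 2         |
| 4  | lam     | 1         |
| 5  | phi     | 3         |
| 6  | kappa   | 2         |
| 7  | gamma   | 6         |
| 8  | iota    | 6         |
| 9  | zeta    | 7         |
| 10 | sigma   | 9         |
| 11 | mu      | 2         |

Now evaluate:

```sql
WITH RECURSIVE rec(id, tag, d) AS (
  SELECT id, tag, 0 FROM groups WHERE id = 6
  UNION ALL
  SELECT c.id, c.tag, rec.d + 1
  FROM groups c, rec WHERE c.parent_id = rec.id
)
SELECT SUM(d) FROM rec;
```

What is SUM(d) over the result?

Base: id=6 (kappa) at d 0.
Iteration 1: rows with parent_id in {6} -> gamma (id 7, d 1), iota (id 8, d 1).
Iteration 2: rows with parent_id in {7,8} -> zeta (id 9, d 2).
Iteration 3: rows with parent_id in {9} -> sigma (id 10, d 3).
Iteration 4: no rows with parent_id in {10}; recursion stops.
SUM(d) = 0 + 1 + 1 + 2 + 3 = 7.

7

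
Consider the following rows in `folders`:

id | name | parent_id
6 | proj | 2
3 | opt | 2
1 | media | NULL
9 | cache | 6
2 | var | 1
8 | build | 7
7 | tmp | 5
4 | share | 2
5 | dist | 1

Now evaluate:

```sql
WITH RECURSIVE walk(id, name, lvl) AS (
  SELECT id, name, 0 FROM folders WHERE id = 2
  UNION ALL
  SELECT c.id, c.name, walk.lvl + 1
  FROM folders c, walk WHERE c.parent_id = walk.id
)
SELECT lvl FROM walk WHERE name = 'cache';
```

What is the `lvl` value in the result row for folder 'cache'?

2

Base: id=2 (var) at lvl 0.
Iteration 1: rows with parent_id in {2} -> opt (id 3, lvl 1), share (id 4, lvl 1), proj (id 6, lvl 1).
Iteration 2: rows with parent_id in {3,4,6} -> cache (id 9, lvl 2).
Iteration 3: no rows with parent_id in {9}; recursion stops.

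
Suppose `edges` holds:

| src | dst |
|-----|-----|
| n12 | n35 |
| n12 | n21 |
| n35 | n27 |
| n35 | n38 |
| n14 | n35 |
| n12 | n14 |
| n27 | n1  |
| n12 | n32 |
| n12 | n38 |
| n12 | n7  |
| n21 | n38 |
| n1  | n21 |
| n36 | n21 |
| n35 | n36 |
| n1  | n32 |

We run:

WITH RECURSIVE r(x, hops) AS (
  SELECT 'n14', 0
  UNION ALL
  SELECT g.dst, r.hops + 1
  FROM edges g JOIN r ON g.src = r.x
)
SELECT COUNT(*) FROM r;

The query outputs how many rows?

11

Base: (n14, hops=0).
Iteration 1: edges from {n14} -> (n35, hops=1).
Iteration 2: edges from {n35} -> (n27, hops=2), (n36, hops=2), (n38, hops=2).
Iteration 3: edges from {n27,n36,n38} -> (n1, hops=3), (n21, hops=3).
Iteration 4: edges from {n1,n21} -> (n21, hops=4), (n32, hops=4), (n38, hops=4).
Iteration 5: edges from {n21,n32,n38} -> (n38, hops=5).
Iteration 6: no outgoing edges from {n38}; recursion stops.
Total rows emitted: 11.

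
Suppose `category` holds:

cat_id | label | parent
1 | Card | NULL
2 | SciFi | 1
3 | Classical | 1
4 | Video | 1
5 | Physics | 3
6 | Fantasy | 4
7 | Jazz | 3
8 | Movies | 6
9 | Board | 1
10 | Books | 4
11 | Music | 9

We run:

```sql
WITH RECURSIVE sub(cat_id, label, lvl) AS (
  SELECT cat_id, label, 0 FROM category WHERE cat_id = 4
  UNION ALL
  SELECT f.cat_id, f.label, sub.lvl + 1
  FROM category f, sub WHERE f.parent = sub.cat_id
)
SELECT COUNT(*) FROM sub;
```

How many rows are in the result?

Base: cat_id=4 (Video) at lvl 0.
Iteration 1: rows with parent in {4} -> Fantasy (id 6, lvl 1), Books (id 10, lvl 1).
Iteration 2: rows with parent in {6,10} -> Movies (id 8, lvl 2).
Iteration 3: no rows with parent in {8}; recursion stops.
Total rows emitted: 4.

4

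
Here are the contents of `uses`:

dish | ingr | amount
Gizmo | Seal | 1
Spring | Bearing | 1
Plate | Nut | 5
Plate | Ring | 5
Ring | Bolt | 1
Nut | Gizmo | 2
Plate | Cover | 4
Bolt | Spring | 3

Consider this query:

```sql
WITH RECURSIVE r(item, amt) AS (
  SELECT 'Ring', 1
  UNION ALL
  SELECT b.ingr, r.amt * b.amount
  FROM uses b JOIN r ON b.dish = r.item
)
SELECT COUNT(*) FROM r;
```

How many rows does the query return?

4

Base: (Ring, amt=1).
Iteration 1: components of {Ring} -> Bolt = 1*1 = 1.
Iteration 2: components of {Bolt} -> Spring = 1*3 = 3.
Iteration 3: components of {Spring} -> Bearing = 3*1 = 3.
Iteration 4: no further components; recursion stops.
Total rows emitted: 4.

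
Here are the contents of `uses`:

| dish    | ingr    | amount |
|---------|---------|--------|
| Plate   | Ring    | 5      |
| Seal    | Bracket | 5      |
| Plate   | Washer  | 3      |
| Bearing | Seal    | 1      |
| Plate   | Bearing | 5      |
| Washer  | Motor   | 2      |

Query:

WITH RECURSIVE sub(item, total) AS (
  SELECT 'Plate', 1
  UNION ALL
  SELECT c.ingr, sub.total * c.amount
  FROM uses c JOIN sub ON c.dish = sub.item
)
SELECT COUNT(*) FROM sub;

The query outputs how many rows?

7

Base: (Plate, total=1).
Iteration 1: components of {Plate} -> Bearing = 1*5 = 5, Ring = 1*5 = 5, Washer = 1*3 = 3.
Iteration 2: components of {Bearing,Ring,Washer} -> Motor = 3*2 = 6, Seal = 5*1 = 5.
Iteration 3: components of {Motor,Seal} -> Bracket = 5*5 = 25.
Iteration 4: no further components; recursion stops.
Total rows emitted: 7.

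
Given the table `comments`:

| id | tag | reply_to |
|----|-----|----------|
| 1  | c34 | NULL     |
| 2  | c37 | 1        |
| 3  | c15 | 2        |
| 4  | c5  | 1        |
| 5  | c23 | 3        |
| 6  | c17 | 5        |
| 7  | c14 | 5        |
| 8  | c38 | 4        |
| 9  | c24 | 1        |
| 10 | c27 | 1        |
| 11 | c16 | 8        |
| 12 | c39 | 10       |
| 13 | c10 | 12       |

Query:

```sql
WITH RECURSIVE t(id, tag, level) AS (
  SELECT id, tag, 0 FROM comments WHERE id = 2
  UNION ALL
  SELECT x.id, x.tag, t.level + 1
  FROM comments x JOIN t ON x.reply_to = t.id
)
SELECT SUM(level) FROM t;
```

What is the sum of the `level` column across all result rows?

Base: id=2 (c37) at level 0.
Iteration 1: rows with reply_to in {2} -> c15 (id 3, level 1).
Iteration 2: rows with reply_to in {3} -> c23 (id 5, level 2).
Iteration 3: rows with reply_to in {5} -> c17 (id 6, level 3), c14 (id 7, level 3).
Iteration 4: no rows with reply_to in {6,7}; recursion stops.
SUM(level) = 0 + 1 + 2 + 3 + 3 = 9.

9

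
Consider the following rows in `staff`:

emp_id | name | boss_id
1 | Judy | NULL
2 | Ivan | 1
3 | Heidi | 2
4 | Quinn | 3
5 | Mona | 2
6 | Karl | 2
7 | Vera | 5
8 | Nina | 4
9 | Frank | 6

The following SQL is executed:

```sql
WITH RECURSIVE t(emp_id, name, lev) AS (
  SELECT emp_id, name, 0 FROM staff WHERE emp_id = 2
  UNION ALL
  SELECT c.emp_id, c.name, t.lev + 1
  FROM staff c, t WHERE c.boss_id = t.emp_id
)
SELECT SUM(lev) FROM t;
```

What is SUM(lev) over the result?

12

Base: emp_id=2 (Ivan) at lev 0.
Iteration 1: rows with boss_id in {2} -> Heidi (id 3, lev 1), Mona (id 5, lev 1), Karl (id 6, lev 1).
Iteration 2: rows with boss_id in {3,5,6} -> Quinn (id 4, lev 2), Vera (id 7, lev 2), Frank (id 9, lev 2).
Iteration 3: rows with boss_id in {4,7,9} -> Nina (id 8, lev 3).
Iteration 4: no rows with boss_id in {8}; recursion stops.
SUM(lev) = 0 + 1 + 1 + 1 + 2 + 2 + 2 + 3 = 12.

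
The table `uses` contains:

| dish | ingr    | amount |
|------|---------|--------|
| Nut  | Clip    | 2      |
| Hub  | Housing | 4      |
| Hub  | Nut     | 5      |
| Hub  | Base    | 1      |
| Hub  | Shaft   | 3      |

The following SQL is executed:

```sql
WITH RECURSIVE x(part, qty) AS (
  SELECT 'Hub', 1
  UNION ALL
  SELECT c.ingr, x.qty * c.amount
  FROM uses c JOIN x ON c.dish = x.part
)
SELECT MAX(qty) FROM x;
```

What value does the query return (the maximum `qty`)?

Base: (Hub, qty=1).
Iteration 1: components of {Hub} -> Base = 1*1 = 1, Housing = 1*4 = 4, Nut = 1*5 = 5, Shaft = 1*3 = 3.
Iteration 2: components of {Base,Housing,Nut,Shaft} -> Clip = 5*2 = 10.
Iteration 3: no further components; recursion stops.
qty values: 1, 5, 3, 1, 4, 10; the maximum is 10.

10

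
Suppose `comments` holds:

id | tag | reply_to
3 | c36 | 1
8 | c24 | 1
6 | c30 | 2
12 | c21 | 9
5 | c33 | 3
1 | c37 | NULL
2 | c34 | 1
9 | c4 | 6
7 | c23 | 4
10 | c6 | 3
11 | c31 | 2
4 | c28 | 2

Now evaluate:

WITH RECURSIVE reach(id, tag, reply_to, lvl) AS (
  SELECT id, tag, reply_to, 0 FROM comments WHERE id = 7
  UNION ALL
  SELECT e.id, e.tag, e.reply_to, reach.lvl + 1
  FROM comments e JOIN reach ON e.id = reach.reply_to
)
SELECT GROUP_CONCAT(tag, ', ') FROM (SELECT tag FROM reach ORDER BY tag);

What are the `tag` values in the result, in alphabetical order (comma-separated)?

c23, c28, c34, c37

Base: id=7 (c23), reply_to=4, lvl 0.
Iteration 1: join on id=4 -> c28 (id 4, reply_to=2, lvl 1).
Iteration 2: join on id=2 -> c34 (id 2, reply_to=1, lvl 2).
Iteration 3: join on id=1 -> c37 (id 1, reply_to=NULL, lvl 3).
Iteration 4: reply_to is NULL; no match; recursion stops.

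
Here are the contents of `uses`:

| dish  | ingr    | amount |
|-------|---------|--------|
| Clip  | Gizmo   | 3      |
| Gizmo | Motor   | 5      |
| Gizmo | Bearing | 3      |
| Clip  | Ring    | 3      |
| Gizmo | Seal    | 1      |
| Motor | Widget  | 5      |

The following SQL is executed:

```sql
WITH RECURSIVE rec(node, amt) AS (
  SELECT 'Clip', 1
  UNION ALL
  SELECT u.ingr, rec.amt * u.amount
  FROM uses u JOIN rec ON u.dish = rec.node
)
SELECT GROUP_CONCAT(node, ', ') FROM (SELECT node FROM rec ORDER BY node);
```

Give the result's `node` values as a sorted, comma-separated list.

Base: (Clip, amt=1).
Iteration 1: components of {Clip} -> Gizmo = 1*3 = 3, Ring = 1*3 = 3.
Iteration 2: components of {Gizmo,Ring} -> Bearing = 3*3 = 9, Motor = 3*5 = 15, Seal = 3*1 = 3.
Iteration 3: components of {Bearing,Motor,Seal} -> Widget = 15*5 = 75.
Iteration 4: no further components; recursion stops.

Bearing, Clip, Gizmo, Motor, Ring, Seal, Widget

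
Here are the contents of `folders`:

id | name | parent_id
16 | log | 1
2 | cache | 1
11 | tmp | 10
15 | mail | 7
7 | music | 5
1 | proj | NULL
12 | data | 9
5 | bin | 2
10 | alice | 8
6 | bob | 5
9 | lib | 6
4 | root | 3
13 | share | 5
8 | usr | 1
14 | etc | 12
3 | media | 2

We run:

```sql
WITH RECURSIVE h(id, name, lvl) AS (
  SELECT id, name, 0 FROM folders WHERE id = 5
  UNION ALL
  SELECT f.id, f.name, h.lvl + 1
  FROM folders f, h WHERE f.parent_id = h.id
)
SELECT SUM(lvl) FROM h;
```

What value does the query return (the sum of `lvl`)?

14

Base: id=5 (bin) at lvl 0.
Iteration 1: rows with parent_id in {5} -> bob (id 6, lvl 1), music (id 7, lvl 1), share (id 13, lvl 1).
Iteration 2: rows with parent_id in {6,7,13} -> lib (id 9, lvl 2), mail (id 15, lvl 2).
Iteration 3: rows with parent_id in {9,15} -> data (id 12, lvl 3).
Iteration 4: rows with parent_id in {12} -> etc (id 14, lvl 4).
Iteration 5: no rows with parent_id in {14}; recursion stops.
SUM(lvl) = 0 + 1 + 1 + 1 + 2 + 2 + 3 + 4 = 14.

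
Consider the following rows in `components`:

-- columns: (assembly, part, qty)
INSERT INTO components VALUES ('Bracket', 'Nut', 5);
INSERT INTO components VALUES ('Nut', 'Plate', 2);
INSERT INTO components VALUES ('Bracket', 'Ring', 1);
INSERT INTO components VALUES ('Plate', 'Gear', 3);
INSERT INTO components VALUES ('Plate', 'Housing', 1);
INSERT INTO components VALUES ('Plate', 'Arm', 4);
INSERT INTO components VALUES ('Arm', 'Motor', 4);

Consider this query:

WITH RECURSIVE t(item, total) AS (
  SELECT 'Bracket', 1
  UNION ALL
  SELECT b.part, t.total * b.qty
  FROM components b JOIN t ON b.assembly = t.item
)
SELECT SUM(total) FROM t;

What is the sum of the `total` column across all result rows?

257

Base: (Bracket, total=1).
Iteration 1: components of {Bracket} -> Nut = 1*5 = 5, Ring = 1*1 = 1.
Iteration 2: components of {Nut,Ring} -> Plate = 5*2 = 10.
Iteration 3: components of {Plate} -> Arm = 10*4 = 40, Gear = 10*3 = 30, Housing = 10*1 = 10.
Iteration 4: components of {Arm,Gear,Housing} -> Motor = 40*4 = 160.
Iteration 5: no further components; recursion stops.
SUM(total) = 1 + 5 + 1 + 10 + 30 + 10 + 40 + 160 = 257.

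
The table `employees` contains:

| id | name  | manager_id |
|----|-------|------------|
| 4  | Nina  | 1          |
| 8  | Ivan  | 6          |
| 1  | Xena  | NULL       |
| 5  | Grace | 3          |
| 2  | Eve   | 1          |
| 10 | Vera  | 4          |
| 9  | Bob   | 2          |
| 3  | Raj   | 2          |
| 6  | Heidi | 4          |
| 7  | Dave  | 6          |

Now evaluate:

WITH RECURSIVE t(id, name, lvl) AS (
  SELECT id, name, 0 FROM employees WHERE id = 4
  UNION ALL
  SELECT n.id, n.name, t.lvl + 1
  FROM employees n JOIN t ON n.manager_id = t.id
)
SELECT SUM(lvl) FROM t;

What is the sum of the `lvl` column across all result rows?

Base: id=4 (Nina) at lvl 0.
Iteration 1: rows with manager_id in {4} -> Heidi (id 6, lvl 1), Vera (id 10, lvl 1).
Iteration 2: rows with manager_id in {6,10} -> Dave (id 7, lvl 2), Ivan (id 8, lvl 2).
Iteration 3: no rows with manager_id in {7,8}; recursion stops.
SUM(lvl) = 0 + 1 + 1 + 2 + 2 = 6.

6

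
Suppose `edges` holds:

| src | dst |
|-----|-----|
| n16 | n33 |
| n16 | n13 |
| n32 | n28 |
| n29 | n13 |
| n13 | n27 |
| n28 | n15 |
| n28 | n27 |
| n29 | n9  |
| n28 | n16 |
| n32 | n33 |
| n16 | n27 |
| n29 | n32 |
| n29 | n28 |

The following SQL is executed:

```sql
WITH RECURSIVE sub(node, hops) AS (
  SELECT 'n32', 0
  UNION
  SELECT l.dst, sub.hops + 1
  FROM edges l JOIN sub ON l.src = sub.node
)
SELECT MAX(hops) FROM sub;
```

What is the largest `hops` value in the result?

4

Base: (n32, hops=0).
Iteration 1: edges from {n32} -> (n28, hops=1), (n33, hops=1).
Iteration 2: edges from {n28,n33} -> (n15, hops=2), (n16, hops=2), (n27, hops=2).
Iteration 3: edges from {n15,n16,n27} -> (n13, hops=3), (n27, hops=3), (n33, hops=3).
Iteration 4: edges from {n13,n27,n33} -> (n27, hops=4).
Iteration 5: no outgoing edges from {n27}; recursion stops.
hops values: 0, 1, 1, 2, 2, 2, 3, 3, 3, 4; the maximum is 4.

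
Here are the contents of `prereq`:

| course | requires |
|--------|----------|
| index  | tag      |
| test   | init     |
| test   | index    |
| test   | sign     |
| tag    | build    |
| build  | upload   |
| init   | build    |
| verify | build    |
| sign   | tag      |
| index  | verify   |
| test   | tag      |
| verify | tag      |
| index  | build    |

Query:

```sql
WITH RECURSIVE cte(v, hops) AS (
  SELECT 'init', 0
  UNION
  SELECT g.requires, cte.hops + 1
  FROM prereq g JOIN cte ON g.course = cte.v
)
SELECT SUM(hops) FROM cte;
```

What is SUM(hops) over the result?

Base: (init, hops=0).
Iteration 1: edges from {init} -> (build, hops=1).
Iteration 2: edges from {build} -> (upload, hops=2).
Iteration 3: no outgoing edges from {upload}; recursion stops.
SUM(hops) = 0 + 1 + 2 = 3.

3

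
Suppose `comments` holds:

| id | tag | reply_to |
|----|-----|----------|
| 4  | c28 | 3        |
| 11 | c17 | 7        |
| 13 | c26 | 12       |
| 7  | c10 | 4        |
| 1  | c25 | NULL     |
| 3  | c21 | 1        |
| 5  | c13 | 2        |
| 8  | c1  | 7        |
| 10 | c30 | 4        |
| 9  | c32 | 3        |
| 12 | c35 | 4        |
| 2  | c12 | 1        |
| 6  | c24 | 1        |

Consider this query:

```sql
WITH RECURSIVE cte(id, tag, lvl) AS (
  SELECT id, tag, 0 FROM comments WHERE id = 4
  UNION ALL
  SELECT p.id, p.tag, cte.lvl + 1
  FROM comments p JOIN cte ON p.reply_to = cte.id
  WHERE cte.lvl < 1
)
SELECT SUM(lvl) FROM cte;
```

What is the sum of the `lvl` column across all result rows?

Base: id=4 (c28) at lvl 0.
Iteration 1: rows with reply_to in {4} -> c10 (id 7, lvl 1), c30 (id 10, lvl 1), c35 (id 12, lvl 1).
Iteration 2: lvl < 1 fails for all current rows; recursion stops.
SUM(lvl) = 0 + 1 + 1 + 1 = 3.

3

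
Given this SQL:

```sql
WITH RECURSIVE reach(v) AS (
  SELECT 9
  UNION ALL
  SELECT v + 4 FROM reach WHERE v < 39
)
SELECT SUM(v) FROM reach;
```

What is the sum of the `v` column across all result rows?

225

Base: v=9.
Iteration 1: 9 < 39 holds -> v = 9 + 4 = 13.
Iteration 2: 13 < 39 holds -> v = 13 + 4 = 17.
Iteration 3: 17 < 39 holds -> v = 17 + 4 = 21.
Iteration 4: 21 < 39 holds -> v = 21 + 4 = 25.
Iteration 5: 25 < 39 holds -> v = 25 + 4 = 29.
Iteration 6: 29 < 39 holds -> v = 29 + 4 = 33.
Iteration 7: 33 < 39 holds -> v = 33 + 4 = 37.
Iteration 8: 37 < 39 holds -> v = 37 + 4 = 41.
Iteration 9: 41 < 39 fails; recursion stops.
SUM(v) = 9 + 13 + 17 + 21 + 25 + 29 + 33 + 37 + 41 = 225.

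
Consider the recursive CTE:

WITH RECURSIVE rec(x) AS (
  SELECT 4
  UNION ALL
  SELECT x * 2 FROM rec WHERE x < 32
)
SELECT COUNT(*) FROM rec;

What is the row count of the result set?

4

Base: x=4.
Iteration 1: 4 < 32 holds -> x = 4 * 2 = 8.
Iteration 2: 8 < 32 holds -> x = 8 * 2 = 16.
Iteration 3: 16 < 32 holds -> x = 16 * 2 = 32.
Iteration 4: 32 < 32 fails; recursion stops.
Total rows emitted: 4.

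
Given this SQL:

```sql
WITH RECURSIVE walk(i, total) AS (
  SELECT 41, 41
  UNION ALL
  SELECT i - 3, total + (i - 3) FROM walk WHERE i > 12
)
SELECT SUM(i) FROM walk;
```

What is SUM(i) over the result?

Base: i=41, total=41.
Iteration 1: 41 > 12 holds -> i = 41 - 3 = 38, total = 41 + 38 = 79.
Iteration 2: 38 > 12 holds -> i = 38 - 3 = 35, total = 79 + 35 = 114.
Iteration 3: 35 > 12 holds -> i = 35 - 3 = 32, total = 114 + 32 = 146.
Iteration 4: 32 > 12 holds -> i = 32 - 3 = 29, total = 146 + 29 = 175.
Iteration 5: 29 > 12 holds -> i = 29 - 3 = 26, total = 175 + 26 = 201.
Iteration 6: 26 > 12 holds -> i = 26 - 3 = 23, total = 201 + 23 = 224.
Iteration 7: 23 > 12 holds -> i = 23 - 3 = 20, total = 224 + 20 = 244.
Iteration 8: 20 > 12 holds -> i = 20 - 3 = 17, total = 244 + 17 = 261.
Iteration 9: 17 > 12 holds -> i = 17 - 3 = 14, total = 261 + 14 = 275.
Iteration 10: 14 > 12 holds -> i = 14 - 3 = 11, total = 275 + 11 = 286.
Iteration 11: 11 > 12 fails; recursion stops.
SUM(i) = 41 + 38 + 35 + 32 + 29 + 26 + 23 + 20 + 17 + 14 + 11 = 286.

286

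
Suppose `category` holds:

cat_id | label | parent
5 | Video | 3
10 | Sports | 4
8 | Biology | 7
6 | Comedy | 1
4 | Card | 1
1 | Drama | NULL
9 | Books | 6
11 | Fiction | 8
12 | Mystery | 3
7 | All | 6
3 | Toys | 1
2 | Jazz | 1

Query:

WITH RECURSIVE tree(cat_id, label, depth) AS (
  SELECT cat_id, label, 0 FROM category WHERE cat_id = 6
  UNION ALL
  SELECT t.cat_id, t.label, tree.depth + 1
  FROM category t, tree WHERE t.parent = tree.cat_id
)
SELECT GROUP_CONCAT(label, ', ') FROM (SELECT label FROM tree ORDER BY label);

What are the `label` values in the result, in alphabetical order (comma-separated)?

All, Biology, Books, Comedy, Fiction

Base: cat_id=6 (Comedy) at depth 0.
Iteration 1: rows with parent in {6} -> All (id 7, depth 1), Books (id 9, depth 1).
Iteration 2: rows with parent in {7,9} -> Biology (id 8, depth 2).
Iteration 3: rows with parent in {8} -> Fiction (id 11, depth 3).
Iteration 4: no rows with parent in {11}; recursion stops.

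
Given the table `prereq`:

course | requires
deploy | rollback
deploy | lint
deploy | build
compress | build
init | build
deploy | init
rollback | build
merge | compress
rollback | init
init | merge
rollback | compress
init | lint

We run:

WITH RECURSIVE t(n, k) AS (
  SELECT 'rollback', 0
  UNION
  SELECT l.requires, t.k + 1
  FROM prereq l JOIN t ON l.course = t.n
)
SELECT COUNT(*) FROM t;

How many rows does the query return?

9

Base: (rollback, k=0).
Iteration 1: edges from {rollback} -> (build, k=1), (compress, k=1), (init, k=1).
Iteration 2: edges from {build,compress,init} -> (build, k=2), (lint, k=2), (merge, k=2). [UNION drops 1 duplicate row(s)]
Iteration 3: edges from {build,lint,merge} -> (compress, k=3).
Iteration 4: edges from {compress} -> (build, k=4).
Iteration 5: no outgoing edges from {build}; recursion stops.
Total rows emitted: 9.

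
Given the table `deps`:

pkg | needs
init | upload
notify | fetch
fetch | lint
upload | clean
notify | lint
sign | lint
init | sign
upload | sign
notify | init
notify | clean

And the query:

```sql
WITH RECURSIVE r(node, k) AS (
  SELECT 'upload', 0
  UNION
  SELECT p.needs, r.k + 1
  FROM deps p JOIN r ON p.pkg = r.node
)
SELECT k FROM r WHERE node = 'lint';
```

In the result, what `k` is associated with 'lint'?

2

Base: (upload, k=0).
Iteration 1: edges from {upload} -> (clean, k=1), (sign, k=1).
Iteration 2: edges from {clean,sign} -> (lint, k=2).
Iteration 3: no outgoing edges from {lint}; recursion stops.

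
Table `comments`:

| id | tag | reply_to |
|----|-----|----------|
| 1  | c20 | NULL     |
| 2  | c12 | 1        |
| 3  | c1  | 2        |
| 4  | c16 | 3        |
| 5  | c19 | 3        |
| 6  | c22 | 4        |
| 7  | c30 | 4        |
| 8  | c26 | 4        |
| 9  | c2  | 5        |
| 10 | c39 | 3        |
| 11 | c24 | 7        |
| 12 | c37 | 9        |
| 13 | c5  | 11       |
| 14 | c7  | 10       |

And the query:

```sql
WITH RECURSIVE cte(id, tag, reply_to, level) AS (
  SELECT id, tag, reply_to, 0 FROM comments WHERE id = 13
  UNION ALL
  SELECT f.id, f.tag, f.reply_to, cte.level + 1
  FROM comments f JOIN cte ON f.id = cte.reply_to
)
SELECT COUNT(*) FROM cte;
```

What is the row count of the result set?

Base: id=13 (c5), reply_to=11, level 0.
Iteration 1: join on id=11 -> c24 (id 11, reply_to=7, level 1).
Iteration 2: join on id=7 -> c30 (id 7, reply_to=4, level 2).
Iteration 3: join on id=4 -> c16 (id 4, reply_to=3, level 3).
Iteration 4: join on id=3 -> c1 (id 3, reply_to=2, level 4).
Iteration 5: join on id=2 -> c12 (id 2, reply_to=1, level 5).
Iteration 6: join on id=1 -> c20 (id 1, reply_to=NULL, level 6).
Iteration 7: reply_to is NULL; no match; recursion stops.
Total rows emitted: 7.

7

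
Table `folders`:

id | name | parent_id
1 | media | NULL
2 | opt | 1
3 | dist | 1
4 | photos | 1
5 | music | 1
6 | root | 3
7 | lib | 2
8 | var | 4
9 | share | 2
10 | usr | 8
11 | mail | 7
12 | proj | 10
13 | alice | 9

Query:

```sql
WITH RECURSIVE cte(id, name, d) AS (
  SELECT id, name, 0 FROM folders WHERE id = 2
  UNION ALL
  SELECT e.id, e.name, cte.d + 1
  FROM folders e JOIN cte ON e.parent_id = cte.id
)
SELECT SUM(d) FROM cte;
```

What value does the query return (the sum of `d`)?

6

Base: id=2 (opt) at d 0.
Iteration 1: rows with parent_id in {2} -> lib (id 7, d 1), share (id 9, d 1).
Iteration 2: rows with parent_id in {7,9} -> mail (id 11, d 2), alice (id 13, d 2).
Iteration 3: no rows with parent_id in {11,13}; recursion stops.
SUM(d) = 0 + 1 + 1 + 2 + 2 = 6.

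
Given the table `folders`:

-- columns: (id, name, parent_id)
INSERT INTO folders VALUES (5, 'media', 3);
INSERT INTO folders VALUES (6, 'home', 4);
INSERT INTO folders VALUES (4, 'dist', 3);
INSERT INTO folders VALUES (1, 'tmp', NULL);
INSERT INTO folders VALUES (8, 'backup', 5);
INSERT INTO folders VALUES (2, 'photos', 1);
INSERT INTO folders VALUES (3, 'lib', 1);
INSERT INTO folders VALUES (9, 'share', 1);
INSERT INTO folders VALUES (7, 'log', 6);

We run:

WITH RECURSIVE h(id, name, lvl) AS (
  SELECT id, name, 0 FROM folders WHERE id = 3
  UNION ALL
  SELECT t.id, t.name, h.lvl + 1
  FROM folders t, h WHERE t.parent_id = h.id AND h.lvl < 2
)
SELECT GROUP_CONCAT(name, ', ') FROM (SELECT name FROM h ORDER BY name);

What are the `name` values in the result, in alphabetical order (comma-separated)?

backup, dist, home, lib, media

Base: id=3 (lib) at lvl 0.
Iteration 1: rows with parent_id in {3} -> dist (id 4, lvl 1), media (id 5, lvl 1).
Iteration 2: rows with parent_id in {4,5} -> home (id 6, lvl 2), backup (id 8, lvl 2).
Iteration 3: lvl < 2 fails for all current rows; recursion stops.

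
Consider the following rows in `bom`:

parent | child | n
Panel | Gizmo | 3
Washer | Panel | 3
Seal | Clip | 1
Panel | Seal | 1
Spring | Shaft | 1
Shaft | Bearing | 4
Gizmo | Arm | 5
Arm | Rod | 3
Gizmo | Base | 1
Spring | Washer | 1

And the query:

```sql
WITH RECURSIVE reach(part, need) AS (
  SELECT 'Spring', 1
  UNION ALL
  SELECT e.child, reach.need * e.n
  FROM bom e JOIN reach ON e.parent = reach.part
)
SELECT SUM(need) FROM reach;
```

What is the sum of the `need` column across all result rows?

214

Base: (Spring, need=1).
Iteration 1: components of {Spring} -> Shaft = 1*1 = 1, Washer = 1*1 = 1.
Iteration 2: components of {Shaft,Washer} -> Bearing = 1*4 = 4, Panel = 1*3 = 3.
Iteration 3: components of {Bearing,Panel} -> Gizmo = 3*3 = 9, Seal = 3*1 = 3.
Iteration 4: components of {Gizmo,Seal} -> Arm = 9*5 = 45, Base = 9*1 = 9, Clip = 3*1 = 3.
Iteration 5: components of {Arm,Base,Clip} -> Rod = 45*3 = 135.
Iteration 6: no further components; recursion stops.
SUM(need) = 1 + 1 + 1 + 3 + 4 + 3 + 9 + 3 + 45 + 9 + 135 = 214.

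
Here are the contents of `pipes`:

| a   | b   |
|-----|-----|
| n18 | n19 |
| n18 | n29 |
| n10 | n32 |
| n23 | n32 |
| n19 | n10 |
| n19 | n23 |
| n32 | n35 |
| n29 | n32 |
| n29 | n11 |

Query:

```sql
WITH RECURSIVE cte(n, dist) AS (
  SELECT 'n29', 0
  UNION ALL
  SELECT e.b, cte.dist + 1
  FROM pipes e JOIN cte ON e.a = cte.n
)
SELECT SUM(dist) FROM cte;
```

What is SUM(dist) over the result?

4

Base: (n29, dist=0).
Iteration 1: edges from {n29} -> (n11, dist=1), (n32, dist=1).
Iteration 2: edges from {n11,n32} -> (n35, dist=2).
Iteration 3: no outgoing edges from {n35}; recursion stops.
SUM(dist) = 0 + 1 + 1 + 2 = 4.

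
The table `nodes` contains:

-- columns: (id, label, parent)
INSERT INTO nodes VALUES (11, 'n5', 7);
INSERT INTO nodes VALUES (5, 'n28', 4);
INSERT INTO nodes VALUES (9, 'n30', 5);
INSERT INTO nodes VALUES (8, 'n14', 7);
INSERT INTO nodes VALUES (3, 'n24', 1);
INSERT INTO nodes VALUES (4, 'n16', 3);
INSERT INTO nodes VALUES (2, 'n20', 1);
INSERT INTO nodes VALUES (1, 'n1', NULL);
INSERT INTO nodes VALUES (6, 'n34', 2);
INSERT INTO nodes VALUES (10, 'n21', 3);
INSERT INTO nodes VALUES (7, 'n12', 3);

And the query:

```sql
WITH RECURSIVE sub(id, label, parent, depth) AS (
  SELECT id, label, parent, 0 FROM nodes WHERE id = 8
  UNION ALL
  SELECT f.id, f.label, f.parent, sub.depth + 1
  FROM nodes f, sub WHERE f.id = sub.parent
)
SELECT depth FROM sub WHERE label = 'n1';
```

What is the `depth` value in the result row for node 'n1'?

Base: id=8 (n14), parent=7, depth 0.
Iteration 1: join on id=7 -> n12 (id 7, parent=3, depth 1).
Iteration 2: join on id=3 -> n24 (id 3, parent=1, depth 2).
Iteration 3: join on id=1 -> n1 (id 1, parent=NULL, depth 3).
Iteration 4: parent is NULL; no match; recursion stops.

3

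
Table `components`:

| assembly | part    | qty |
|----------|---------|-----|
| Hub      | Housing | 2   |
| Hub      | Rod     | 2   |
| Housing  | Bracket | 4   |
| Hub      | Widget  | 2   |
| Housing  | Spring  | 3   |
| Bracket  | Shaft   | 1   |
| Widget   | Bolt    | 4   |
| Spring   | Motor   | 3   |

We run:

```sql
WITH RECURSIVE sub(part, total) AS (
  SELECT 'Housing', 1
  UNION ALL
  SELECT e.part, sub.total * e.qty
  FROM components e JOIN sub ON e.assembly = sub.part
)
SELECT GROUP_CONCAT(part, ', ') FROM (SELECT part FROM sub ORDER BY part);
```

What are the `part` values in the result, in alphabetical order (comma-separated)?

Base: (Housing, total=1).
Iteration 1: components of {Housing} -> Bracket = 1*4 = 4, Spring = 1*3 = 3.
Iteration 2: components of {Bracket,Spring} -> Motor = 3*3 = 9, Shaft = 4*1 = 4.
Iteration 3: no further components; recursion stops.

Bracket, Housing, Motor, Shaft, Spring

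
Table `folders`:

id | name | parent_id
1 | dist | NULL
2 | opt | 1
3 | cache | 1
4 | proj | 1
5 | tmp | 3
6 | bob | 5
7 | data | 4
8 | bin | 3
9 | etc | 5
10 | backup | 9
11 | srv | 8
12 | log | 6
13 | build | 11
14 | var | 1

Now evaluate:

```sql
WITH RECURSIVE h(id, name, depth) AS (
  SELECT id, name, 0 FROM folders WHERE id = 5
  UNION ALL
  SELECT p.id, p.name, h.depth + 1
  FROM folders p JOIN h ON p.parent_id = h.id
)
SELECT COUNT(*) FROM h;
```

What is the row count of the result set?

5

Base: id=5 (tmp) at depth 0.
Iteration 1: rows with parent_id in {5} -> bob (id 6, depth 1), etc (id 9, depth 1).
Iteration 2: rows with parent_id in {6,9} -> backup (id 10, depth 2), log (id 12, depth 2).
Iteration 3: no rows with parent_id in {10,12}; recursion stops.
Total rows emitted: 5.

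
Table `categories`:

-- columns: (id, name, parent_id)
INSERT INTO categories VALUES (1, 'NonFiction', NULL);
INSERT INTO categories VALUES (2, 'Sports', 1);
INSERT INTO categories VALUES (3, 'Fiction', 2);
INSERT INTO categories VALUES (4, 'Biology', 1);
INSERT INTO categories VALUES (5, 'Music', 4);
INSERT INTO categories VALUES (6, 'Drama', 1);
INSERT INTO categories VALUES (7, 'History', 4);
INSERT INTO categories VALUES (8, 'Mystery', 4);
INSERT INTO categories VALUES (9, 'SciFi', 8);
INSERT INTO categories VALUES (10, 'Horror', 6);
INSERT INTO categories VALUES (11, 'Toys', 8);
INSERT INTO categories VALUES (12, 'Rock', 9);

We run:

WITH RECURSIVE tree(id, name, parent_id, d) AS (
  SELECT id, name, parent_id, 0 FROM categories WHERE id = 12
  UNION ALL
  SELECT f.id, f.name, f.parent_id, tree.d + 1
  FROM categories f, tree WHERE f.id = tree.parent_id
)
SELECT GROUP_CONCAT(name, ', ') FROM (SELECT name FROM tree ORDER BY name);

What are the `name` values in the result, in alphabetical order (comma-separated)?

Base: id=12 (Rock), parent_id=9, d 0.
Iteration 1: join on id=9 -> SciFi (id 9, parent_id=8, d 1).
Iteration 2: join on id=8 -> Mystery (id 8, parent_id=4, d 2).
Iteration 3: join on id=4 -> Biology (id 4, parent_id=1, d 3).
Iteration 4: join on id=1 -> NonFiction (id 1, parent_id=NULL, d 4).
Iteration 5: parent_id is NULL; no match; recursion stops.

Biology, Mystery, NonFiction, Rock, SciFi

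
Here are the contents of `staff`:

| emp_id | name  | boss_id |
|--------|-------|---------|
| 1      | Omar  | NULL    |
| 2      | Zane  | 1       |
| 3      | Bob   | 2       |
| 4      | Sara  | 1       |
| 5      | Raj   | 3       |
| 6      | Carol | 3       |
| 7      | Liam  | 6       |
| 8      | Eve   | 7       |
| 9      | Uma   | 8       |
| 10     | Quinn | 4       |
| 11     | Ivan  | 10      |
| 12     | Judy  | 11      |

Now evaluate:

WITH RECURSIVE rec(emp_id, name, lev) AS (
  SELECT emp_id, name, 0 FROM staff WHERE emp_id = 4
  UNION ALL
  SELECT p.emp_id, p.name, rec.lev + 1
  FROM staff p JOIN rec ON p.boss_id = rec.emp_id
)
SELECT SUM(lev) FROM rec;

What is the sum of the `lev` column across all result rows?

6

Base: emp_id=4 (Sara) at lev 0.
Iteration 1: rows with boss_id in {4} -> Quinn (id 10, lev 1).
Iteration 2: rows with boss_id in {10} -> Ivan (id 11, lev 2).
Iteration 3: rows with boss_id in {11} -> Judy (id 12, lev 3).
Iteration 4: no rows with boss_id in {12}; recursion stops.
SUM(lev) = 0 + 1 + 2 + 3 = 6.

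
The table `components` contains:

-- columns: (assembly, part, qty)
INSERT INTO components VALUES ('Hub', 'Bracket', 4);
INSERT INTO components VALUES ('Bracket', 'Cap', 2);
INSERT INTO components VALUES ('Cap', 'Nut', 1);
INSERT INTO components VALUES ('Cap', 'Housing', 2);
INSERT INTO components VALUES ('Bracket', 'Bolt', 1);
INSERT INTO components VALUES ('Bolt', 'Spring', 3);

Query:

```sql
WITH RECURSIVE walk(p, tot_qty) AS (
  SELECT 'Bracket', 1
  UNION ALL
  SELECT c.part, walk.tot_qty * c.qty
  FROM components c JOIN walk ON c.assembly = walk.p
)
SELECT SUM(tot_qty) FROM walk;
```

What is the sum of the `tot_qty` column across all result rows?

Base: (Bracket, tot_qty=1).
Iteration 1: components of {Bracket} -> Bolt = 1*1 = 1, Cap = 1*2 = 2.
Iteration 2: components of {Bolt,Cap} -> Housing = 2*2 = 4, Nut = 2*1 = 2, Spring = 1*3 = 3.
Iteration 3: no further components; recursion stops.
SUM(tot_qty) = 1 + 2 + 1 + 2 + 4 + 3 = 13.

13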